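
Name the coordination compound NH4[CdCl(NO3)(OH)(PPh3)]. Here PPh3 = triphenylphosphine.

The 1 ammonium counter-ion carries a total charge of +1, so each complex ion is 1−.
Ligand charges: 1×triphenylphosphine (neutral), 1×chloro (-1 each), 1×nitrato (-1 each), 1×hydroxo (-1 each); total -3. So Cd + (-3) = 1−, giving Cd = +2.
Ligands are named alphabetically: chloro before hydroxo before nitrato before triphenylphosphine.
The complex ion is anionic, so cadmium takes the -ate form cadmate(II).

ammonium chlorohydroxonitrato(triphenylphosphine)cadmate(II)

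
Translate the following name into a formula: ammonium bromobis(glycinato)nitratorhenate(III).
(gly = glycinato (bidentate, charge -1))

NH4[ReBr(gly)2(NO3)]

Ligands: 2 glycinato (gly, -1), 1 nitrato (NO3, -1), 1 bromo (Br, -1). Ligand charge sum = -4.
Charge balance with ammonium (+1) requires 1 complex ion per 1 ammonium.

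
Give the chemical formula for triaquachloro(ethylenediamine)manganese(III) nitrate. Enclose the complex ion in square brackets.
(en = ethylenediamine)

Ligands: 1 chloro (Cl, -1), 3 aqua (H2O, neutral), 1 ethylenediamine (en, neutral). Ligand charge sum = -1.
With Mn in oxidation state +3, the complex ion is [Mn...]^2+.
Charge balance with nitrate (-1) requires 1 complex ion per 2 nitrate.

[MnCl(en)(H2O)3](NO3)2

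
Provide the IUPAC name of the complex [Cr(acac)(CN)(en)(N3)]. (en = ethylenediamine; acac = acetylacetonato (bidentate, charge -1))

(acetylacetonato)azidocyano(ethylenediamine)chromium(III)

There is no counter-ion, so the complex is neutral overall.
Ligand charges: 1×ethylenediamine (neutral), 1×cyano (-1 each), 1×acetylacetonato (-1 each), 1×azido (-1 each); total -3. So Cr + (-3) = 0, giving Cr = +3.
Ligands are named alphabetically: acetylacetonato before azido before cyano before ethylenediamine.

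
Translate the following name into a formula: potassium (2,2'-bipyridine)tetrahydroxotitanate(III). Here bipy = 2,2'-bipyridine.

Ligands: 4 hydroxo (OH, -1), 1 2,2'-bipyridine (bipy, neutral). Ligand charge sum = -4.
With Ti in oxidation state +3, the complex ion is [Ti...]^1−.
Charge balance with potassium (+1) requires 1 complex ion per 1 potassium.

K[Ti(bipy)(OH)4]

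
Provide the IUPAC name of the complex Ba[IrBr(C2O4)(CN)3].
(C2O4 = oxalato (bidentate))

barium bromotricyanooxalatoiridate(IV)

The 1 barium counter-ion carries a total charge of +2, so each complex ion is 2−.
Ligand charges: 1×oxalato (-2 each), 3×cyano (-1 each), 1×bromo (-1 each); total -6. So Ir + (-6) = 2−, giving Ir = +4.
The complex ion is anionic, so iridium takes the -ate form iridate(IV).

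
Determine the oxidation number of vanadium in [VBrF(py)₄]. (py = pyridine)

No counter-ion: the bracketed complex is neutral.
Ligand charges: 1×Br = -1; 4×py neutral; 1×F = -1; sum -2.
V + (-2) = 0 ⇒ V is +2.

+2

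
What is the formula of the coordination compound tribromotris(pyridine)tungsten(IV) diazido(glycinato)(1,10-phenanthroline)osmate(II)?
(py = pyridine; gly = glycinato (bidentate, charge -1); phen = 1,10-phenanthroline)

[WBr3(py)3][Os(gly)(N3)2(phen)]

Cation [W…]: ligand charges -3, W(IV) ⇒ ion charge 1+.
Anion [Os…]: ligand charges -3, Os(II) ⇒ ion charge 1−.
One 1+ cation balances one 1− anion.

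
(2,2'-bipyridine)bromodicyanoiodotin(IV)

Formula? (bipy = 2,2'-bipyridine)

[Sn(bipy)Br(CN)2I]

Ligands: 2 cyano (CN, -1), 1 2,2'-bipyridine (bipy, neutral), 1 iodo (I, -1), 1 bromo (Br, -1). Ligand charge sum = -4.
With Sn in oxidation state +4, the complex ion is [Sn...].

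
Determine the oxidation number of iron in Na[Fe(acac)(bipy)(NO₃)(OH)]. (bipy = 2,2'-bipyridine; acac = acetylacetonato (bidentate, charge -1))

+2

1 sodium outside the brackets (+1 each) → the complex ion is 1−.
Ligand charges: 1×OH = -1; 1×bipy neutral; 1×NO3 = -1; 1×acac = -1; sum -3.
Fe + (-3) = 1− ⇒ Fe is +2.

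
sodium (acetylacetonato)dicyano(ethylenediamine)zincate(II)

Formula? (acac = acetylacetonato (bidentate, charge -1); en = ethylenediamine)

Na[Zn(acac)(CN)2(en)]

Ligands: 1 acetylacetonato (acac, -1), 1 ethylenediamine (en, neutral), 2 cyano (CN, -1). Ligand charge sum = -3.
Charge balance with sodium (+1) requires 1 complex ion per 1 sodium.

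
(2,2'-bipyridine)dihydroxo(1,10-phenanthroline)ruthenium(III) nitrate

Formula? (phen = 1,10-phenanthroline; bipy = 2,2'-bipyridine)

[Ru(bipy)(OH)2(phen)]NO3

Ligands: 1 1,10-phenanthroline (phen, neutral), 1 2,2'-bipyridine (bipy, neutral), 2 hydroxo (OH, -1). Ligand charge sum = -2.
With Ru in oxidation state +3, the complex ion is [Ru...]^1+.
Charge balance with nitrate (-1) requires 1 complex ion per 1 nitrate.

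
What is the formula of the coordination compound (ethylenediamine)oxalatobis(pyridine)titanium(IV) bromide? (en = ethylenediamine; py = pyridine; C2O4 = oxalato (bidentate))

Ligands: 1 ethylenediamine (en, neutral), 2 pyridine (py, neutral), 1 oxalato (C2O4, -2). Ligand charge sum = -2.
Charge balance with bromide (-1) requires 1 complex ion per 2 bromide.

[Ti(C2O4)(en)(py)2]Br2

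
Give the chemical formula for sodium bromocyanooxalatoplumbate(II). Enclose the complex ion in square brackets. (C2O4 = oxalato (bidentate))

Na2[PbBr(C2O4)(CN)]

Ligands: 1 oxalato (C2O4, -2), 1 bromo (Br, -1), 1 cyano (CN, -1). Ligand charge sum = -4.
With Pb in oxidation state +2, the complex ion is [Pb...]^2−.
Charge balance with sodium (+1) requires 1 complex ion per 2 sodium.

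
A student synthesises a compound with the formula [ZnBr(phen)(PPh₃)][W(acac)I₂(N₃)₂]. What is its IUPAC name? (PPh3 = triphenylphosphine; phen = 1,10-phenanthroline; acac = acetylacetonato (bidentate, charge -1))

Both ions are complex: the cation is named first with the plain metal name, the anion second with the -ate form; each ion's ligands are alphabetised independently.
Zinc is always +2 in its complexes; the cation's ligand charges sum to -1, so the complex cation is 1+.
A 1:1 salt means the anion carries the equal and opposite charge, 1−.
Anion: ligand charges sum to -5; for the ion to be 1−, W = +4.

bromo(1,10-phenanthroline)(triphenylphosphine)zinc(II) (acetylacetonato)diazidodiiodotungstate(IV)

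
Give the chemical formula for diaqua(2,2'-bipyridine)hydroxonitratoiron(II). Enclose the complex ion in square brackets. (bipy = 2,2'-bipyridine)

[Fe(bipy)(H2O)2(NO3)(OH)]

Ligands: 1 nitrato (NO3, -1), 1 hydroxo (OH, -1), 2 aqua (H2O, neutral), 1 2,2'-bipyridine (bipy, neutral). Ligand charge sum = -2.
With Fe in oxidation state +2, the complex ion is [Fe...].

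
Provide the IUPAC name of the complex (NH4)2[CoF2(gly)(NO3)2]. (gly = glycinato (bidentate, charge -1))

The 2 ammonium counter-ions carry a total charge of +2, so each complex ion is 2−.
Ligand charges: 2×nitrato (-1 each), 2×fluoro (-1 each), 1×glycinato (-1 each); total -5. So Co + (-5) = 2−, giving Co = +3.
The complex ion is anionic, so cobalt takes the -ate form cobaltate(III).

ammonium difluoro(glycinato)dinitratocobaltate(III)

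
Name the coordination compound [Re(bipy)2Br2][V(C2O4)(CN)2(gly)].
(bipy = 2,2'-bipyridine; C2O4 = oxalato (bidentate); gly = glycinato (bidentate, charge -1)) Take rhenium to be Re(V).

bis(2,2'-bipyridine)dibromorhenium(V) dicyano(glycinato)oxalatovanadate(II)

Re is given as +5; the cation's ligand charges sum to -2, so the complex cation is 3+.
A 1:1 salt means the anion carries the equal and opposite charge, 3−.
Anion: ligand charges sum to -5; for the ion to be 3−, V = +2.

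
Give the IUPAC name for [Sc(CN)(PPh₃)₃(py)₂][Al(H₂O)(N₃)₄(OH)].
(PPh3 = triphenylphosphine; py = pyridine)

Both ions are complex: the cation is named first with the plain metal name, the anion second with the -ate form; each ion's ligands are alphabetised independently.
Scandium is always +3 in its complexes; the cation's ligand charges sum to -1, so the complex cation is 2+.
A 1:1 salt means the anion carries the equal and opposite charge, 2−.
Anion: ligand charges sum to -5; for the ion to be 2−, Al = +3.

cyanobis(pyridine)tris(triphenylphosphine)scandium(III) aquatetraazidohydroxoaluminate(III)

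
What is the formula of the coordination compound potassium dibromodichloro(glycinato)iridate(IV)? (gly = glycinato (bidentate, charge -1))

Ligands: 2 chloro (Cl, -1), 2 bromo (Br, -1), 1 glycinato (gly, -1). Ligand charge sum = -5.
With Ir in oxidation state +4, the complex ion is [Ir...]^1−.
Charge balance with potassium (+1) requires 1 complex ion per 1 potassium.

K[IrBr2Cl2(gly)]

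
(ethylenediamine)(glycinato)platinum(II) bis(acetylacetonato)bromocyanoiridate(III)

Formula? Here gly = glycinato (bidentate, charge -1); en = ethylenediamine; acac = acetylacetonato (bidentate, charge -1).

[Pt(en)(gly)][Ir(acac)2Br(CN)]

Cation [Pt…]: ligand charges -1, Pt(II) ⇒ ion charge 1+.
Anion [Ir…]: ligand charges -4, Ir(III) ⇒ ion charge 1−.
One 1+ cation balances one 1− anion.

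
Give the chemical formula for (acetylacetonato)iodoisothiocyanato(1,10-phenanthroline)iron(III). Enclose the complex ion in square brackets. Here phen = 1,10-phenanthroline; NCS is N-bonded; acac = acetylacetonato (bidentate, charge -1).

Ligands: 1 1,10-phenanthroline (phen, neutral), 1 iodo (I, -1), 1 isothiocyanato (NCS, -1), 1 acetylacetonato (acac, -1). Ligand charge sum = -3.
With Fe in oxidation state +3, the complex ion is [Fe...].

[Fe(acac)I(NCS)(phen)]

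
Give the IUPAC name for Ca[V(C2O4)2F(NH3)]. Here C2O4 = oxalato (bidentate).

The 1 calcium counter-ion carries a total charge of +2, so each complex ion is 2−.
Ligand charges: 1×ammine (neutral), 2×oxalato (-2 each), 1×fluoro (-1 each); total -5. So V + (-5) = 2−, giving V = +3.
Ligands are named alphabetically: ammine before fluoro before oxalato.
The complex ion is anionic, so vanadium takes the -ate form vanadate(III).

calcium amminefluorodioxalatovanadate(III)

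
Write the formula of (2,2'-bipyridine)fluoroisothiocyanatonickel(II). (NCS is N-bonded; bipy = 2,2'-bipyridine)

[Ni(bipy)F(NCS)]

Ligands: 1 isothiocyanato (NCS, -1), 1 fluoro (F, -1), 1 2,2'-bipyridine (bipy, neutral). Ligand charge sum = -2.
With Ni in oxidation state +2, the complex ion is [Ni...].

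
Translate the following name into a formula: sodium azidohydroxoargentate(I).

Na[Ag(N3)(OH)]

Ligands: 1 azido (N3, -1), 1 hydroxo (OH, -1). Ligand charge sum = -2.
Charge balance with sodium (+1) requires 1 complex ion per 1 sodium.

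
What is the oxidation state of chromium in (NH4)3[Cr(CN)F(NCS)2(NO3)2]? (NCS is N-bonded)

3 ammonium outside the brackets (+1 each) → the complex ion is 3−.
Ligand charges: 1×CN = -1; 1×F = -1; 2×NO3 = -2; 2×NCS = -2; sum -6.
Cr + (-6) = 3− ⇒ Cr is +3.

+3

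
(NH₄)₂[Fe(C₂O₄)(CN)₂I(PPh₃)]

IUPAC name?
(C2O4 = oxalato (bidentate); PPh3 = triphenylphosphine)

ammonium dicyanoiodooxalato(triphenylphosphine)ferrate(III)

The 2 ammonium counter-ions carry a total charge of +2, so each complex ion is 2−.
Ligand charges: 1×oxalato (-2 each), 1×iodo (-1 each), 2×cyano (-1 each), 1×triphenylphosphine (neutral); total -5. So Fe + (-5) = 2−, giving Fe = +3.
Ligands are named alphabetically: cyano before iodo before oxalato before triphenylphosphine.
The complex ion is anionic, so iron takes the -ate form ferrate(III).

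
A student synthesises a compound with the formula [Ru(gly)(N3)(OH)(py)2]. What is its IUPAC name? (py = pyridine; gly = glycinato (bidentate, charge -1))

There is no counter-ion, so the complex is neutral overall.
Ligand charges: 1×azido (-1 each), 2×pyridine (neutral), 1×glycinato (-1 each), 1×hydroxo (-1 each); total -3. So Ru + (-3) = 0, giving Ru = +3.
Ligands are named alphabetically: azido before glycinato before hydroxo before pyridine.

azido(glycinato)hydroxobis(pyridine)ruthenium(III)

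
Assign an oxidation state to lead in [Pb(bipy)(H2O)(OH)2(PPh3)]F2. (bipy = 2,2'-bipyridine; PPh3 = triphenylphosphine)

2 fluoride outside the brackets (-1 each) → the complex ion is 2+.
Ligand charges: 1×bipy neutral; 1×H2O neutral; 2×OH = -2; 1×PPh3 neutral; sum -2.
Pb + (-2) = 2+ ⇒ Pb is +4.

+4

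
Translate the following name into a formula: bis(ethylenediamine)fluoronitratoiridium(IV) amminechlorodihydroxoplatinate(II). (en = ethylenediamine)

Cation [Ir…]: ligand charges -2, Ir(IV) ⇒ ion charge 2+.
Anion [Pt…]: ligand charges -3, Pt(II) ⇒ ion charge 1−.
One 2+ cation requires 2 of the 1− anion.

[Ir(en)2F(NO3)][PtCl(NH3)(OH)2]2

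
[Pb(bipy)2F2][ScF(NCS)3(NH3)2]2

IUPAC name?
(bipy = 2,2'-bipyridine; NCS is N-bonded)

bis(2,2'-bipyridine)difluorolead(IV) diamminefluorotriisothiocyanatoscandate(III)

Both ions are complex: the cation is named first with the plain metal name, the anion second with the -ate form; each ion's ligands are alphabetised independently.
Scandium is always +3 in its complexes; the anion's ligand charges sum to -4, so the complex anion is 1−.
With 2 anions per cation, the cation must be 2×1 = 2+.
Cation: ligand charges sum to -2; for the ion to be 2+, Pb = +4.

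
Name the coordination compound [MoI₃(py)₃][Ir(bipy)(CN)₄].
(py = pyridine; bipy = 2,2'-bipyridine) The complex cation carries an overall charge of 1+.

Both ions are complex: the cation is named first with the plain metal name, the anion second with the -ate form; each ion's ligands are alphabetised independently.
The complex cation is given as 1+; its ligand charges sum to -3, so Mo = +4.
A 1:1 salt means the anion carries the equal and opposite charge, 1−.
Anion: ligand charges sum to -4; for the ion to be 1−, Ir = +3.

triiodotris(pyridine)molybdenum(IV) (2,2'-bipyridine)tetracyanoiridate(III)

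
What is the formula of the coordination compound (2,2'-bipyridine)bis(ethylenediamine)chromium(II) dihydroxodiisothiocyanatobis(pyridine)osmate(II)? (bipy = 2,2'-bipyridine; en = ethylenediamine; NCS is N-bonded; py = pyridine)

Cation [Cr…]: ligand charges 0, Cr(II) ⇒ ion charge 2+.
Anion [Os…]: ligand charges -4, Os(II) ⇒ ion charge 2−.

[Cr(bipy)(en)2][Os(NCS)2(OH)2(py)2]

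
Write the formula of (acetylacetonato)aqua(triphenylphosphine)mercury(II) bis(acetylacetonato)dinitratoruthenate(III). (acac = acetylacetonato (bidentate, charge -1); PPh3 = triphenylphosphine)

Cation [Hg…]: ligand charges -1, Hg(II) ⇒ ion charge 1+.
Anion [Ru…]: ligand charges -4, Ru(III) ⇒ ion charge 1−.
One 1+ cation balances one 1− anion.

[Hg(acac)(H2O)(PPh3)][Ru(acac)2(NO3)2]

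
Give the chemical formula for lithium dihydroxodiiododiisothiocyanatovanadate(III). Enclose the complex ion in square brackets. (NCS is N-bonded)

Ligands: 2 iodo (I, -1), 2 hydroxo (OH, -1), 2 isothiocyanato (NCS, -1). Ligand charge sum = -6.
With V in oxidation state +3, the complex ion is [V...]^3−.
Charge balance with lithium (+1) requires 1 complex ion per 3 lithium.

Li3[VI2(NCS)2(OH)2]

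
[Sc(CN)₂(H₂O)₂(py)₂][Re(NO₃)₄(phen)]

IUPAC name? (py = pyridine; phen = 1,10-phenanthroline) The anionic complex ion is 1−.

diaquadicyanobis(pyridine)scandium(III) tetranitrato(1,10-phenanthroline)rhenate(III)

Both ions are complex: the cation is named first with the plain metal name, the anion second with the -ate form; each ion's ligands are alphabetised independently.
The complex anion is given as 1−; its ligand charges sum to -4, so Re = +3.
A 1:1 salt means the cation carries the equal and opposite charge, 1+.
Cation: ligand charges sum to -2; for the ion to be 1+, Sc = +3.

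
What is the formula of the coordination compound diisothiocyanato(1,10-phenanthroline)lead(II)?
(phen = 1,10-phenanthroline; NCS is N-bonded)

Ligands: 1 1,10-phenanthroline (phen, neutral), 2 isothiocyanato (NCS, -1). Ligand charge sum = -2.
With Pb in oxidation state +2, the complex ion is [Pb...].

[Pb(NCS)2(phen)]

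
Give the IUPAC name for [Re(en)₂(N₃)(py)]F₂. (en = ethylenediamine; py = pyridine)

azidobis(ethylenediamine)(pyridine)rhenium(III) fluoride

The 2 fluoride counter-ions carry a total charge of -2, so each complex ion is 2+.
Ligand charges: 1×azido (-1 each), 2×ethylenediamine (neutral), 1×pyridine (neutral); total -1. So Re + (-1) = 2+, giving Re = +3.
Ligands are named alphabetically: azido before ethylenediamine before pyridine.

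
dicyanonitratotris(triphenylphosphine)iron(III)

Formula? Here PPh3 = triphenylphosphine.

Ligands: 3 triphenylphosphine (PPh3, neutral), 1 nitrato (NO3, -1), 2 cyano (CN, -1). Ligand charge sum = -3.
With Fe in oxidation state +3, the complex ion is [Fe...].

[Fe(CN)2(NO3)(PPh3)3]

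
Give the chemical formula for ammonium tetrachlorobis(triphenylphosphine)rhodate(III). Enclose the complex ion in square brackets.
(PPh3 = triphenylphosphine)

Ligands: 2 triphenylphosphine (PPh3, neutral), 4 chloro (Cl, -1). Ligand charge sum = -4.
Charge balance with ammonium (+1) requires 1 complex ion per 1 ammonium.

NH4[RhCl4(PPh3)2]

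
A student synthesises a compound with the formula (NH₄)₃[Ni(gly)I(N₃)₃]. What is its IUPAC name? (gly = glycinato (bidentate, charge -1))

ammonium triazido(glycinato)iodonickelate(II)

The 3 ammonium counter-ions carry a total charge of +3, so each complex ion is 3−.
Ligand charges: 1×glycinato (-1 each), 3×azido (-1 each), 1×iodo (-1 each); total -5. So Ni + (-5) = 3−, giving Ni = +2.
Ligands are named alphabetically: azido before glycinato before iodo.
The complex ion is anionic, so nickel takes the -ate form nickelate(II).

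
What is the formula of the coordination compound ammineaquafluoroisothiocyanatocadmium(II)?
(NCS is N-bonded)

Ligands: 1 aqua (H2O, neutral), 1 isothiocyanato (NCS, -1), 1 fluoro (F, -1), 1 ammine (NH3, neutral). Ligand charge sum = -2.
With Cd in oxidation state +2, the complex ion is [Cd...].

[CdF(H2O)(NCS)(NH3)]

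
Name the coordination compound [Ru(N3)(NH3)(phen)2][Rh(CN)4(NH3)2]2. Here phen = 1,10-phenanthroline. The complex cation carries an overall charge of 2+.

The complex cation is given as 2+; its ligand charges sum to -1, so Ru = +3.
With 2 anions per cation, each anion must be 2/2 = 1−.
Anion: ligand charges sum to -4; for the ion to be 1−, Rh = +3.

ammineazidobis(1,10-phenanthroline)ruthenium(III) diamminetetracyanorhodate(III)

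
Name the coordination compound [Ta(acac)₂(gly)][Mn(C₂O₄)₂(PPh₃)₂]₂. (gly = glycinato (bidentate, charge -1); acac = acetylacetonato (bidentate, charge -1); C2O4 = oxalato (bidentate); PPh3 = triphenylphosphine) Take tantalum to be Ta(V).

Ta is given as +5; the cation's ligand charges sum to -3, so the complex cation is 2+.
With 2 anions per cation, each anion must be 2/2 = 1−.
Anion: ligand charges sum to -4; for the ion to be 1−, Mn = +3.

bis(acetylacetonato)(glycinato)tantalum(V) dioxalatobis(triphenylphosphine)manganate(III)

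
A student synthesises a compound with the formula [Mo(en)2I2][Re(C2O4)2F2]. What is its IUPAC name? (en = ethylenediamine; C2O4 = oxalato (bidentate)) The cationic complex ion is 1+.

bis(ethylenediamine)diiodomolybdenum(III) difluorodioxalatorhenate(V)

The complex cation is given as 1+; its ligand charges sum to -2, so Mo = +3.
A 1:1 salt means the anion carries the equal and opposite charge, 1−.
Anion: ligand charges sum to -6; for the ion to be 1−, Re = +5.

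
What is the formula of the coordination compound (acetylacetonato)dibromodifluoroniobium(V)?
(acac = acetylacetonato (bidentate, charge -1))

Ligands: 1 acetylacetonato (acac, -1), 2 fluoro (F, -1), 2 bromo (Br, -1). Ligand charge sum = -5.
With Nb in oxidation state +5, the complex ion is [Nb...].

[Nb(acac)Br2F2]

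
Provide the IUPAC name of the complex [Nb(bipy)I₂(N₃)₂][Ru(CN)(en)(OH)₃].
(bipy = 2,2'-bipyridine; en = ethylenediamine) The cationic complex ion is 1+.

diazido(2,2'-bipyridine)diiodoniobium(V) cyano(ethylenediamine)trihydroxoruthenate(III)

The complex cation is given as 1+; its ligand charges sum to -4, so Nb = +5.
A 1:1 salt means the anion carries the equal and opposite charge, 1−.
Anion: ligand charges sum to -4; for the ion to be 1−, Ru = +3.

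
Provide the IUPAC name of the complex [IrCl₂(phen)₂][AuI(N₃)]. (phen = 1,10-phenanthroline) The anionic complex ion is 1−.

Both ions are complex: the cation is named first with the plain metal name, the anion second with the -ate form; each ion's ligands are alphabetised independently.
The complex anion is given as 1−; its ligand charges sum to -2, so Au = +1.
A 1:1 salt means the cation carries the equal and opposite charge, 1+.
Cation: ligand charges sum to -2; for the ion to be 1+, Ir = +3.

dichlorobis(1,10-phenanthroline)iridium(III) azidoiodoaurate(I)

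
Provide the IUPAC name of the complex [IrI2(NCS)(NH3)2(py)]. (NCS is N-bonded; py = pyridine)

diamminediiodoisothiocyanato(pyridine)iridium(III)

There is no counter-ion, so the complex is neutral overall.
Ligand charges: 2×ammine (neutral), 1×isothiocyanato (-1 each), 2×iodo (-1 each), 1×pyridine (neutral); total -3. So Ir + (-3) = 0, giving Ir = +3.
Ligands are named alphabetically: ammine before iodo before isothiocyanato before pyridine.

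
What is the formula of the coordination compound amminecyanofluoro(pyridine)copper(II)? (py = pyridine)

Ligands: 1 pyridine (py, neutral), 1 ammine (NH3, neutral), 1 cyano (CN, -1), 1 fluoro (F, -1). Ligand charge sum = -2.
With Cu in oxidation state +2, the complex ion is [Cu...].

[Cu(CN)F(NH3)(py)]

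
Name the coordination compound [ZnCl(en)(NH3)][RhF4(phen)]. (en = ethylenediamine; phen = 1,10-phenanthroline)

amminechloro(ethylenediamine)zinc(II) tetrafluoro(1,10-phenanthroline)rhodate(III)

Both ions are complex: the cation is named first with the plain metal name, the anion second with the -ate form; each ion's ligands are alphabetised independently.
Zinc is always +2 in its complexes; the cation's ligand charges sum to -1, so the complex cation is 1+.
A 1:1 salt means the anion carries the equal and opposite charge, 1−.
Anion: ligand charges sum to -4; for the ion to be 1−, Rh = +3.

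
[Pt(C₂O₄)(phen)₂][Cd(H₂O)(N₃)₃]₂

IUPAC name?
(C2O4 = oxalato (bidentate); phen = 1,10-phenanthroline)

oxalatobis(1,10-phenanthroline)platinum(IV) aquatriazidocadmate(II)

Cadmium is always +2 in its complexes; the anion's ligand charges sum to -3, so the complex anion is 1−.
With 2 anions per cation, the cation must be 2×1 = 2+.
Cation: ligand charges sum to -2; for the ion to be 2+, Pt = +4.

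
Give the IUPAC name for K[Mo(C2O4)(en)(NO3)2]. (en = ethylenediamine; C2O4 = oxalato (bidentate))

The 1 potassium counter-ion carries a total charge of +1, so each complex ion is 1−.
Ligand charges: 2×nitrato (-1 each), 1×ethylenediamine (neutral), 1×oxalato (-2 each); total -4. So Mo + (-4) = 1−, giving Mo = +3.
Ligands are named alphabetically: ethylenediamine before nitrato before oxalato.
The complex ion is anionic, so molybdenum takes the -ate form molybdate(III).

potassium (ethylenediamine)dinitratooxalatomolybdate(III)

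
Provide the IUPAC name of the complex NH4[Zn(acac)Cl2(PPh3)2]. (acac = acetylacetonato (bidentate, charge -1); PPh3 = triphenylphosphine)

ammonium (acetylacetonato)dichlorobis(triphenylphosphine)zincate(II)

The 1 ammonium counter-ion carries a total charge of +1, so each complex ion is 1−.
Ligand charges: 2×chloro (-1 each), 1×acetylacetonato (-1 each), 2×triphenylphosphine (neutral); total -3. So Zn + (-3) = 1−, giving Zn = +2.
The complex ion is anionic, so zinc takes the -ate form zincate(II).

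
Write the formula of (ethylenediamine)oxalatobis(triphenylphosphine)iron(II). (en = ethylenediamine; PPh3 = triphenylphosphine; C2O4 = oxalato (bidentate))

Ligands: 1 ethylenediamine (en, neutral), 2 triphenylphosphine (PPh3, neutral), 1 oxalato (C2O4, -2). Ligand charge sum = -2.
With Fe in oxidation state +2, the complex ion is [Fe...].

[Fe(C2O4)(en)(PPh3)2]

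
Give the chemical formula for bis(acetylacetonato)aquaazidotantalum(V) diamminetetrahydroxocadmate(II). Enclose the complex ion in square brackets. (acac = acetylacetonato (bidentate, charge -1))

Cation [Ta…]: ligand charges -3, Ta(V) ⇒ ion charge 2+.
Anion [Cd…]: ligand charges -4, Cd(II) ⇒ ion charge 2−.
One 2+ cation balances one 2− anion.

[Ta(acac)2(H2O)(N3)][Cd(NH3)2(OH)4]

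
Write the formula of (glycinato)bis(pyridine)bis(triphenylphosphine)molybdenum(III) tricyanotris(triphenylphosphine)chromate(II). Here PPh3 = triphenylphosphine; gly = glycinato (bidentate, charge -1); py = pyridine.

[Mo(gly)(PPh3)2(py)2][Cr(CN)3(PPh3)3]2

Cation [Mo…]: ligand charges -1, Mo(III) ⇒ ion charge 2+.
Anion [Cr…]: ligand charges -3, Cr(II) ⇒ ion charge 1−.
One 2+ cation requires 2 of the 1− anion.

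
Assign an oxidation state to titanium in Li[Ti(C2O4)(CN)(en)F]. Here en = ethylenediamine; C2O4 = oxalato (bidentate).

+3

1 lithium outside the brackets (+1 each) → the complex ion is 1−.
Ligand charges: 1×CN = -1; 1×en neutral; 1×C2O4 = -2; 1×F = -1; sum -4.
Ti + (-4) = 1− ⇒ Ti is +3.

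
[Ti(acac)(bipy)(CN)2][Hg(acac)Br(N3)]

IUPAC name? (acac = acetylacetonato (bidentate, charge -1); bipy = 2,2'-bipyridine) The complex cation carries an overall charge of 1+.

Both ions are complex: the cation is named first with the plain metal name, the anion second with the -ate form; each ion's ligands are alphabetised independently.
The complex cation is given as 1+; its ligand charges sum to -3, so Ti = +4.
A 1:1 salt means the anion carries the equal and opposite charge, 1−.
Anion: ligand charges sum to -3; for the ion to be 1−, Hg = +2.

(acetylacetonato)(2,2'-bipyridine)dicyanotitanium(IV) (acetylacetonato)azidobromomercurate(II)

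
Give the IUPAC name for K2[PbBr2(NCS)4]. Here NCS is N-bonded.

potassium dibromotetraisothiocyanatoplumbate(IV)

The 2 potassium counter-ions carry a total charge of +2, so each complex ion is 2−.
Ligand charges: 4×isothiocyanato (-1 each), 2×bromo (-1 each); total -6. So Pb + (-6) = 2−, giving Pb = +4.
Ligands are named alphabetically: bromo before isothiocyanato.
The complex ion is anionic, so lead takes the -ate form plumbate(IV).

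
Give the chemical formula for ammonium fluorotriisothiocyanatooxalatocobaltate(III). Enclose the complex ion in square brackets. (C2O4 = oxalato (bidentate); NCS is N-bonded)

Ligands: 1 oxalato (C2O4, -2), 3 isothiocyanato (NCS, -1), 1 fluoro (F, -1). Ligand charge sum = -6.
Charge balance with ammonium (+1) requires 1 complex ion per 3 ammonium.

(NH4)3[Co(C2O4)F(NCS)3]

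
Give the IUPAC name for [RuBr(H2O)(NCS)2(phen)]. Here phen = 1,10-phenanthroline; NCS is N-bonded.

aquabromodiisothiocyanato(1,10-phenanthroline)ruthenium(III)

There is no counter-ion, so the complex is neutral overall.
Ligand charges: 1×bromo (-1 each), 1×aqua (neutral), 1×1,10-phenanthroline (neutral), 2×isothiocyanato (-1 each); total -3. So Ru + (-3) = 0, giving Ru = +3.
Ligands are named alphabetically: aqua before bromo before isothiocyanato before phenanthroline.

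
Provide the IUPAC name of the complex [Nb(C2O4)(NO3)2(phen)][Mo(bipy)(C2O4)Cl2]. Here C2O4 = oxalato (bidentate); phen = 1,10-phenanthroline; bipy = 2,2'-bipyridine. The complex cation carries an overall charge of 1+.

Both ions are complex: the cation is named first with the plain metal name, the anion second with the -ate form; each ion's ligands are alphabetised independently.
The complex cation is given as 1+; its ligand charges sum to -4, so Nb = +5.
A 1:1 salt means the anion carries the equal and opposite charge, 1−.
Anion: ligand charges sum to -4; for the ion to be 1−, Mo = +3.

dinitratooxalato(1,10-phenanthroline)niobium(V) (2,2'-bipyridine)dichlorooxalatomolybdate(III)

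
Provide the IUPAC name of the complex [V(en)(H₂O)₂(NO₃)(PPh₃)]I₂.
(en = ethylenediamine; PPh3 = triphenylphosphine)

The 2 iodide counter-ions carry a total charge of -2, so each complex ion is 2+.
Ligand charges: 1×ethylenediamine (neutral), 1×nitrato (-1 each), 2×aqua (neutral), 1×triphenylphosphine (neutral); total -1. So V + (-1) = 2+, giving V = +3.
Ligands are named alphabetically: aqua before ethylenediamine before nitrato before triphenylphosphine.

diaqua(ethylenediamine)nitrato(triphenylphosphine)vanadium(III) iodide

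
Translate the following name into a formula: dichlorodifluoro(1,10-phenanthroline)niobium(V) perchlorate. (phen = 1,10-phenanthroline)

[NbCl2F2(phen)]ClO4

Ligands: 2 chloro (Cl, -1), 2 fluoro (F, -1), 1 1,10-phenanthroline (phen, neutral). Ligand charge sum = -4.
With Nb in oxidation state +5, the complex ion is [Nb...]^1+.
Charge balance with perchlorate (-1) requires 1 complex ion per 1 perchlorate.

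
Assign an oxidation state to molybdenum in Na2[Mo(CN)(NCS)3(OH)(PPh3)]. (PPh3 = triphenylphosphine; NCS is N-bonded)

2 sodium outside the brackets (+1 each) → the complex ion is 2−.
Ligand charges: 1×OH = -1; 1×PPh3 neutral; 1×CN = -1; 3×NCS = -3; sum -5.
Mo + (-5) = 2− ⇒ Mo is +3.

+3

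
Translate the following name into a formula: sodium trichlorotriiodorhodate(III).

Na3[RhCl3I3]

Ligands: 3 chloro (Cl, -1), 3 iodo (I, -1). Ligand charge sum = -6.
Charge balance with sodium (+1) requires 1 complex ion per 3 sodium.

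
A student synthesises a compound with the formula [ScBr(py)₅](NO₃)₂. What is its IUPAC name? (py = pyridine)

The 2 nitrate counter-ions carry a total charge of -2, so each complex ion is 2+.
Ligand charges: 5×pyridine (neutral), 1×bromo (-1 each); total -1. So Sc + (-1) = 2+, giving Sc = +3.
Ligands are named alphabetically: bromo before pyridine.

bromopentakis(pyridine)scandium(III) nitrate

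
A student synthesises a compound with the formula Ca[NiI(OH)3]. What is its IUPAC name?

calcium trihydroxoiodonickelate(II)

The 1 calcium counter-ion carries a total charge of +2, so each complex ion is 2−.
Ligand charges: 1×iodo (-1 each), 3×hydroxo (-1 each); total -4. So Ni + (-4) = 2−, giving Ni = +2.
The complex ion is anionic, so nickel takes the -ate form nickelate(II).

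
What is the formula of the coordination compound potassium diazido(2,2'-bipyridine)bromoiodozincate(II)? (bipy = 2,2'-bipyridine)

Ligands: 2 azido (N3, -1), 1 2,2'-bipyridine (bipy, neutral), 1 bromo (Br, -1), 1 iodo (I, -1). Ligand charge sum = -4.
With Zn in oxidation state +2, the complex ion is [Zn...]^2−.
Charge balance with potassium (+1) requires 1 complex ion per 2 potassium.

K2[Zn(bipy)BrI(N3)2]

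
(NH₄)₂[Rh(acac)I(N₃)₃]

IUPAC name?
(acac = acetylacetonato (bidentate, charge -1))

The 2 ammonium counter-ions carry a total charge of +2, so each complex ion is 2−.
Ligand charges: 3×azido (-1 each), 1×acetylacetonato (-1 each), 1×iodo (-1 each); total -5. So Rh + (-5) = 2−, giving Rh = +3.
Ligands are named alphabetically: acetylacetonato before azido before iodo.
The complex ion is anionic, so rhodium takes the -ate form rhodate(III).

ammonium (acetylacetonato)triazidoiodorhodate(III)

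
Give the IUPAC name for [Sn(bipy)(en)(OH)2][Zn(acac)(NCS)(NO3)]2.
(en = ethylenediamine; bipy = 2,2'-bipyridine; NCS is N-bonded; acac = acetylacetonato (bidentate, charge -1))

(2,2'-bipyridine)(ethylenediamine)dihydroxotin(IV) (acetylacetonato)isothiocyanatonitratozincate(II)

Zinc is always +2 in its complexes; the anion's ligand charges sum to -3, so the complex anion is 1−.
With 2 anions per cation, the cation must be 2×1 = 2+.
Cation: ligand charges sum to -2; for the ion to be 2+, Sn = +4.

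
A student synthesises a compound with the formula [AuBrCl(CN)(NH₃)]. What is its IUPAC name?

amminebromochlorocyanogold(III)

There is no counter-ion, so the complex is neutral overall.
Ligand charges: 1×bromo (-1 each), 1×ammine (neutral), 1×cyano (-1 each), 1×chloro (-1 each); total -3. So Au + (-3) = 0, giving Au = +3.
Ligands are named alphabetically: ammine before bromo before chloro before cyano.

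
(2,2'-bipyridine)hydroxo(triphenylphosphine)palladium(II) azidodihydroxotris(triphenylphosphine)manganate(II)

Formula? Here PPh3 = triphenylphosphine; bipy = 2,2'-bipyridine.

Cation [Pd…]: ligand charges -1, Pd(II) ⇒ ion charge 1+.
Anion [Mn…]: ligand charges -3, Mn(II) ⇒ ion charge 1−.
One 1+ cation balances one 1− anion.

[Pd(bipy)(OH)(PPh3)][Mn(N3)(OH)2(PPh3)3]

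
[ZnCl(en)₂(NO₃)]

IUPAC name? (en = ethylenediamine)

chlorobis(ethylenediamine)nitratozinc(II)

There is no counter-ion, so the complex is neutral overall.
Ligand charges: 2×ethylenediamine (neutral), 1×nitrato (-1 each), 1×chloro (-1 each); total -2. So Zn + (-2) = 0, giving Zn = +2.
Ligands are named alphabetically: chloro before ethylenediamine before nitrato.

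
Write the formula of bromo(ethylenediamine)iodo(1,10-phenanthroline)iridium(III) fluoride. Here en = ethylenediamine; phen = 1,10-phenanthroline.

Ligands: 1 bromo (Br, -1), 1 ethylenediamine (en, neutral), 1 1,10-phenanthroline (phen, neutral), 1 iodo (I, -1). Ligand charge sum = -2.
With Ir in oxidation state +3, the complex ion is [Ir...]^1+.
Charge balance with fluoride (-1) requires 1 complex ion per 1 fluoride.

[IrBr(en)I(phen)]F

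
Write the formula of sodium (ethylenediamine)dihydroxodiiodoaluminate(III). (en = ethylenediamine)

Na[Al(en)I2(OH)2]

Ligands: 2 hydroxo (OH, -1), 1 ethylenediamine (en, neutral), 2 iodo (I, -1). Ligand charge sum = -4.
With Al in oxidation state +3, the complex ion is [Al...]^1−.
Charge balance with sodium (+1) requires 1 complex ion per 1 sodium.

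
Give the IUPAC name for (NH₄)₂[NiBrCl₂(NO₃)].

ammonium bromodichloronitratonickelate(II)

The 2 ammonium counter-ions carry a total charge of +2, so each complex ion is 2−.
Ligand charges: 1×bromo (-1 each), 1×nitrato (-1 each), 2×chloro (-1 each); total -4. So Ni + (-4) = 2−, giving Ni = +2.
Ligands are named alphabetically: bromo before chloro before nitrato.
The complex ion is anionic, so nickel takes the -ate form nickelate(II).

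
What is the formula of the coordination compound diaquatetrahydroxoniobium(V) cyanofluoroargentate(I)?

[Nb(H2O)2(OH)4][Ag(CN)F]

Cation [Nb…]: ligand charges -4, Nb(V) ⇒ ion charge 1+.
Anion [Ag…]: ligand charges -2, Ag(I) ⇒ ion charge 1−.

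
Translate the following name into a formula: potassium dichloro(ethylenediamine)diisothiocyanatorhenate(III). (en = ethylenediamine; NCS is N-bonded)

Ligands: 2 chloro (Cl, -1), 1 ethylenediamine (en, neutral), 2 isothiocyanato (NCS, -1). Ligand charge sum = -4.
With Re in oxidation state +3, the complex ion is [Re...]^1−.
Charge balance with potassium (+1) requires 1 complex ion per 1 potassium.

K[ReCl2(en)(NCS)2]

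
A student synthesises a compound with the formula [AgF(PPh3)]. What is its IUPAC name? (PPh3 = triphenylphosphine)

There is no counter-ion, so the complex is neutral overall.
Ligand charges: 1×triphenylphosphine (neutral), 1×fluoro (-1 each); total -1. So Ag + (-1) = 0, giving Ag = +1.
Ligands are named alphabetically: fluoro before triphenylphosphine.

fluoro(triphenylphosphine)silver(I)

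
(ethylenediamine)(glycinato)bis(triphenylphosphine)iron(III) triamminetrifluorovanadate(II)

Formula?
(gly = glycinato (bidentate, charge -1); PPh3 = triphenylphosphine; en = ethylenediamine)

[Fe(en)(gly)(PPh3)2][VF3(NH3)3]2

Cation [Fe…]: ligand charges -1, Fe(III) ⇒ ion charge 2+.
Anion [V…]: ligand charges -3, V(II) ⇒ ion charge 1−.
One 2+ cation requires 2 of the 1− anion.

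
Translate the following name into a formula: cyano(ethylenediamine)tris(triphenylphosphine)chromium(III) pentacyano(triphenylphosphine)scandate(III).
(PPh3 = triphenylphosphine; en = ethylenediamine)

Cation [Cr…]: ligand charges -1, Cr(III) ⇒ ion charge 2+.
Anion [Sc…]: ligand charges -5, Sc(III) ⇒ ion charge 2−.

[Cr(CN)(en)(PPh3)3][Sc(CN)5(PPh3)]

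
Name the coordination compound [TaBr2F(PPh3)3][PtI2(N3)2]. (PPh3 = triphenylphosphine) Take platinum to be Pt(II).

Both ions are complex: the cation is named first with the plain metal name, the anion second with the -ate form; each ion's ligands are alphabetised independently.
Pt is given as +2; the anion's ligand charges sum to -4, so the complex anion is 2−.
A 1:1 salt means the cation carries the equal and opposite charge, 2+.
Cation: ligand charges sum to -3; for the ion to be 2+, Ta = +5.

dibromofluorotris(triphenylphosphine)tantalum(V) diazidodiiodoplatinate(II)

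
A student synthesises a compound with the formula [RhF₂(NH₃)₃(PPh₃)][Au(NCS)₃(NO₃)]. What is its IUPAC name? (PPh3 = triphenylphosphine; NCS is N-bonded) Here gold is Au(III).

Both ions are complex: the cation is named first with the plain metal name, the anion second with the -ate form; each ion's ligands are alphabetised independently.
Au is given as +3; the anion's ligand charges sum to -4, so the complex anion is 1−.
A 1:1 salt means the cation carries the equal and opposite charge, 1+.
Cation: ligand charges sum to -2; for the ion to be 1+, Rh = +3.

triamminedifluoro(triphenylphosphine)rhodium(III) triisothiocyanatonitratoaurate(III)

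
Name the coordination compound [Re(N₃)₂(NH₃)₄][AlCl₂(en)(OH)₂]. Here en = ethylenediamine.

tetraamminediazidorhenium(III) dichloro(ethylenediamine)dihydroxoaluminate(III)

Aluminium is always +3 in its complexes; the anion's ligand charges sum to -4, so the complex anion is 1−.
A 1:1 salt means the cation carries the equal and opposite charge, 1+.
Cation: ligand charges sum to -2; for the ion to be 1+, Re = +3.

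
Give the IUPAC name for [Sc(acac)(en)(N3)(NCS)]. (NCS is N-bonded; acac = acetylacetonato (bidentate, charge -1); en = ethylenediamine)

(acetylacetonato)azido(ethylenediamine)isothiocyanatoscandium(III)

There is no counter-ion, so the complex is neutral overall.
Ligand charges: 1×isothiocyanato (-1 each), 1×acetylacetonato (-1 each), 1×ethylenediamine (neutral), 1×azido (-1 each); total -3. So Sc + (-3) = 0, giving Sc = +3.
Ligands are named alphabetically: acetylacetonato before azido before ethylenediamine before isothiocyanato.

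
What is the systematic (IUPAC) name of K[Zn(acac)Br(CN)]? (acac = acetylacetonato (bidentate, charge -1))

potassium (acetylacetonato)bromocyanozincate(II)

The 1 potassium counter-ion carries a total charge of +1, so each complex ion is 1−.
Ligand charges: 1×cyano (-1 each), 1×bromo (-1 each), 1×acetylacetonato (-1 each); total -3. So Zn + (-3) = 1−, giving Zn = +2.
Ligands are named alphabetically: acetylacetonato before bromo before cyano.
The complex ion is anionic, so zinc takes the -ate form zincate(II).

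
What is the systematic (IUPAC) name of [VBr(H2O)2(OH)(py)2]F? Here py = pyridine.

diaquabromohydroxobis(pyridine)vanadium(III) fluoride

The 1 fluoride counter-ion carries a total charge of -1, so each complex ion is 1+.
Ligand charges: 2×aqua (neutral), 2×pyridine (neutral), 1×bromo (-1 each), 1×hydroxo (-1 each); total -2. So V + (-2) = 1+, giving V = +3.
Ligands are named alphabetically: aqua before bromo before hydroxo before pyridine.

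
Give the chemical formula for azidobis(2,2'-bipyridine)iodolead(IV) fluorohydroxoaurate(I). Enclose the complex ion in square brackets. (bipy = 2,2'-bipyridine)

Cation [Pb…]: ligand charges -2, Pb(IV) ⇒ ion charge 2+.
Anion [Au…]: ligand charges -2, Au(I) ⇒ ion charge 1−.
One 2+ cation requires 2 of the 1− anion.

[Pb(bipy)2I(N3)][AuF(OH)]2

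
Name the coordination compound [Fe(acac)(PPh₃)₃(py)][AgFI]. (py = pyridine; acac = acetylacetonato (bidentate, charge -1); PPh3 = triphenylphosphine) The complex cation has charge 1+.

Both ions are complex: the cation is named first with the plain metal name, the anion second with the -ate form; each ion's ligands are alphabetised independently.
The complex cation is given as 1+; its ligand charges sum to -1, so Fe = +2.
A 1:1 salt means the anion carries the equal and opposite charge, 1−.
Anion: ligand charges sum to -2; for the ion to be 1−, Ag = +1.

(acetylacetonato)(pyridine)tris(triphenylphosphine)iron(II) fluoroiodoargentate(I)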